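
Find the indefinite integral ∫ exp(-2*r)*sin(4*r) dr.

Let I denote the integral. Integrate by parts with u = sin(4*r), dv = exp(-2*r) dr, so v = -exp(-2*r)/2: I = -exp(-2*r)*sin(4*r)/2 + 2·∫ exp(-2*r)*cos(4*r) dr.
Apply parts again with u = cos(4*r), dv = exp(-2*r) dr: ∫ exp(-2*r)*cos(4*r) dr = -exp(-2*r)*cos(4*r)/2 − 2·I. Substituting back brings back I: I = -exp(-2*r)*sin(4*r)/2 - exp(-2*r)*cos(4*r) − 4·I.
Solving for I: (1 + 4)·I equals the remaining terms, so I = (1/5)·(-exp(-2*r)*sin(4*r)/2 - exp(-2*r)*cos(4*r)).

-exp(-2*r)*sin(4*r)/10 - exp(-2*r)*cos(4*r)/5 + C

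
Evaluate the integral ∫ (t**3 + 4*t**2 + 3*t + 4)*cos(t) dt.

t**3*sin(t) + 4*t**2*sin(t) + 3*t**2*cos(t) - 3*t*sin(t) + 8*t*cos(t) - 4*sin(t) - 3*cos(t) + C

Use integration by parts with u = t**3 + 4*t**2 + 3*t + 4, dv = cos(t) dt, so v = sin(t).
Apply parts 3 times (tabular method): alternate signs, differentiate u down to 0, integrate dv up.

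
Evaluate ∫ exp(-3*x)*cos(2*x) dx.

Let I denote the integral. Integrate by parts with u = cos(2*x), dv = exp(-3*x) dx, so v = -exp(-3*x)/3: I = -exp(-3*x)*cos(2*x)/3 − (2/3)·∫ exp(-3*x)*sin(2*x) dx.
Apply parts again with u = sin(2*x), dv = exp(-3*x) dx: ∫ exp(-3*x)*sin(2*x) dx = -exp(-3*x)*sin(2*x)/3 + (2/3)·I. Substituting back brings back I: I = 2*exp(-3*x)*sin(2*x)/9 - exp(-3*x)*cos(2*x)/3 − (4/9)·I.
Solving for I: (1 + 4/9)·I equals the remaining terms, so I = (9/13)·(2*exp(-3*x)*sin(2*x)/9 - exp(-3*x)*cos(2*x)/3).

2*exp(-3*x)*sin(2*x)/13 - 3*exp(-3*x)*cos(2*x)/13 + C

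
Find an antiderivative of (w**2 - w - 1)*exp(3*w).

(9*w**2 - 15*w - 4)*exp(3*w)/27 + C

Use integration by parts with u = w**2 - w - 1, dv = exp(3*w) dw, so v = exp(3*w)/3.
Apply parts 2 times (tabular method): alternate signs, differentiate u down to 0, integrate dv up.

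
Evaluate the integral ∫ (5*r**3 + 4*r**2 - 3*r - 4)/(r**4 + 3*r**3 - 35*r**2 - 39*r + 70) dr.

353*log(r - 5)/168 - log(r - 1)/48 - 22*log(r + 2)/105 + 751*log(r + 7)/240 + C

Factor the denominator: (r - 5)*(r - 1)*(r + 2)*(r + 7).
Partial-fraction decomposition: 751/(240*(r + 7)) - 22/(105*(r + 2)) - 1/(48*(r - 1)) + 353/(168*(r - 5)).
Integrate each term: A/(r−a) contributes A·log|r−a|.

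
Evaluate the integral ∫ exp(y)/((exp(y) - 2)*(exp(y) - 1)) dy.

Let u = e^y, du = e^y dy.
The integral becomes ∫ du/((u-2)(u-1)); decompose into partial fractions.

log(exp(y) - 2) - log(exp(y) - 1) + C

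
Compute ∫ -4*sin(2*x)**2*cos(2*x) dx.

-2*sin(2*x)**3/3 + C

Let u = sin(2*x), so du = (2*cos(2*x)) dx.
Rewriting, the integral becomes -2·∫ u^2 du = -2·u^3/3.
Substituting back, u = sin(2*x).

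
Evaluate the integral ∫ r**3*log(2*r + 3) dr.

Use integration by parts with u = log(2*r + 3), dv = r**3 dr.
Then du = 2/(2*r + 3) dr and v = r**4/4.

r**4*log(2*r + 3)/4 - r**4/16 + r**3/8 - 9*r**2/32 + 27*r/32 - 81*log(2*r + 3)/64 + C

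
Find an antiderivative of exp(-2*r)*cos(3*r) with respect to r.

3*exp(-2*r)*sin(3*r)/13 - 2*exp(-2*r)*cos(3*r)/13 + C

Let I denote the integral. Integrate by parts with u = cos(3*r), dv = exp(-2*r) dr, so v = -exp(-2*r)/2: I = -exp(-2*r)*cos(3*r)/2 − (3/2)·∫ exp(-2*r)*sin(3*r) dr.
Apply parts again with u = sin(3*r), dv = exp(-2*r) dr: ∫ exp(-2*r)*sin(3*r) dr = -exp(-2*r)*sin(3*r)/2 + (3/2)·I. Substituting back brings back I: I = 3*exp(-2*r)*sin(3*r)/4 - exp(-2*r)*cos(3*r)/2 − (9/4)·I.
Solving for I: (1 + 9/4)·I equals the remaining terms, so I = (4/13)·(3*exp(-2*r)*sin(3*r)/4 - exp(-2*r)*cos(3*r)/2).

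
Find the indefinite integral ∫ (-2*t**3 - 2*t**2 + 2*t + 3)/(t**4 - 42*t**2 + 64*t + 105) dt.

-287*log(t - 5)/144 + 63*log(t - 3)/80 + log(t + 1)/144 - 577*log(t + 7)/720 + C

Factor the denominator: (t - 5)*(t - 3)*(t + 1)*(t + 7).
Partial-fraction decomposition: -577/(720*(t + 7)) + 1/(144*(t + 1)) + 63/(80*(t - 3)) - 287/(144*(t - 5)).
Integrate each term: A/(t−a) contributes A·log|t−a|.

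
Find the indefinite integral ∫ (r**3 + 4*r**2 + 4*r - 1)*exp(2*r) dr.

(4*r**3 + 10*r**2 + 6*r - 7)*exp(2*r)/8 + C

Use integration by parts with u = r**3 + 4*r**2 + 4*r - 1, dv = exp(2*r) dr, so v = exp(2*r)/2.
Apply parts 3 times (tabular method): alternate signs, differentiate u down to 0, integrate dv up.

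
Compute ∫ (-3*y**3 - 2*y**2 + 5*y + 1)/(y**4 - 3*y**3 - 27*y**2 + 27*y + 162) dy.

-689*log(y - 6)/243 + 83*log(y - 3)/108 - 907*log(y + 3)/972 - 49/(54*y + 162) + C

Factor the denominator: (y - 6)*(y - 3)*(y + 3)**2.
Partial-fraction decomposition: -907/(972*(y + 3)) + 49/(54*(y + 3)**2) + 83/(108*(y - 3)) - 689/(243*(y - 6)).
Integrate each term; A/(y−a) gives A·log|y−a|; A/(y−a)² gives −A/(y−a).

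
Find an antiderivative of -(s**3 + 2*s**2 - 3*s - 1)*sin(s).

s**3*cos(s) - 3*s**2*sin(s) + 2*s**2*cos(s) - 4*s*sin(s) - 9*s*cos(s) + 9*sin(s) - 5*cos(s) + C

Use integration by parts with u = s**3 + 2*s**2 - 3*s - 1, dv = -sin(s) ds, so v = cos(s).
Apply parts 3 times (tabular method): alternate signs, differentiate u down to 0, integrate dv up.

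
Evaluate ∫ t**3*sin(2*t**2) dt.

Let u = t², du = 2t dt; rewrite as (1/2)∫ u^1·sin(2u) du.
Now integrate by parts 1 time.

-t**2*cos(2*t**2)/4 + sin(2*t**2)/8 + C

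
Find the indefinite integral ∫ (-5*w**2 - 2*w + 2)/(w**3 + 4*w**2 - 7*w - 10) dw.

-22*log(w - 2)/21 + log(w + 1)/12 - 113*log(w + 5)/28 + C

Factor the denominator: (w - 2)*(w + 1)*(w + 5).
Partial-fraction decomposition: -113/(28*(w + 5)) + 1/(12*(w + 1)) - 22/(21*(w - 2)).
Integrate each term: A/(w−a) contributes A·log|w−a|.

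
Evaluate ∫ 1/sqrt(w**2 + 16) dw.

Substitute w = 4·tan(θ), so dw = 4·sec(θ)^2 dθ and the radical becomes sqrt(w**2 + 16) = 4·sec(θ) by the Pythagorean identity.
Integrate the resulting trig expression in θ, then back-substitute tan(θ) = w/4, sec(θ) = sqrt(w**2 + 16)/4 (absorbing any constant into C).

log(w + sqrt(w**2 + 16)) + C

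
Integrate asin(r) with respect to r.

Use integration by parts with u = arcsin(r), dv = dr.
Then du = 1/sqrt(-r**2 + 1) dr.

r*asin(r) + sqrt(-r**2 + 1) + C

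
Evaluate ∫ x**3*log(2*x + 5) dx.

x**4*log(2*x + 5)/4 - x**4/16 + 5*x**3/24 - 25*x**2/32 + 125*x/32 - 625*log(2*x + 5)/64 + C

Use integration by parts with u = log(2*x + 5), dv = x**3 dx.
Then du = 2/(2*x + 5) dx and v = x**4/4.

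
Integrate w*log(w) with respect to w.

Use integration by parts with u = log(w), dv = w dw.
Then du = 1/w dw and v = w**2/2.

w**2*log(w)/2 - w**2/4 + C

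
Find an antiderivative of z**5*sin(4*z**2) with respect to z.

-z**4*cos(4*z**2)/8 + z**2*sin(4*z**2)/16 + cos(4*z**2)/64 + C

Let u = z², du = 2z dz; rewrite as (1/2)∫ u^2·sin(4u) du.
Now integrate by parts 2 times.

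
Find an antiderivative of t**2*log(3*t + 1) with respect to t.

Use integration by parts with u = log(3*t + 1), dv = t**2 dt.
Then du = 3/(3*t + 1) dt and v = t**3/3.

t**3*log(3*t + 1)/3 - t**3/9 + t**2/18 - t/27 + log(3*t + 1)/81 + C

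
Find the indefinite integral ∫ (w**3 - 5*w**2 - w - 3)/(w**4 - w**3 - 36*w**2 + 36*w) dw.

Factor the denominator: w*(w - 6)*(w - 1)*(w + 6).
Partial-fraction decomposition: 131/(168*(w + 6)) + 8/(35*(w - 1)) + 3/(40*(w - 6)) - 1/(12*w).
Integrate each term: A/(w−a) contributes A·log|w−a|.

-log(w)/12 + 3*log(w - 6)/40 + 8*log(w - 1)/35 + 131*log(w + 6)/168 + C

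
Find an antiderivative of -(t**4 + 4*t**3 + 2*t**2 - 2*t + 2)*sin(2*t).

Use integration by parts with u = t**4 + 4*t**3 + 2*t**2 - 2*t + 2, dv = -sin(2*t) dt, so v = cos(2*t)/2.
Apply parts 4 times (tabular method): alternate signs, differentiate u down to 0, integrate dv up.

t**4*cos(2*t)/2 - t**3*sin(2*t) + 2*t**3*cos(2*t) - 3*t**2*sin(2*t) - t**2*cos(2*t)/2 + t*sin(2*t)/2 - 4*t*cos(2*t) + 2*sin(2*t) + 5*cos(2*t)/4 + C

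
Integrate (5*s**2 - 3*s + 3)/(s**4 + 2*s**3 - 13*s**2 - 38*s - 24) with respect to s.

Factor the denominator: (s - 4)*(s + 1)*(s + 2)*(s + 3).
Partial-fraction decomposition: -57/(14*(s + 3)) + 29/(6*(s + 2)) - 11/(10*(s + 1)) + 71/(210*(s - 4)).
Integrate each term: A/(s−a) contributes A·log|s−a|.

71*log(s - 4)/210 - 11*log(s + 1)/10 + 29*log(s + 2)/6 - 57*log(s + 3)/14 + C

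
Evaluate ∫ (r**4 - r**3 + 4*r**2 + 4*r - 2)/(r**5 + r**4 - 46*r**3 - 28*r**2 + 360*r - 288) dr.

Factor the denominator: (r - 6)*(r - 2)*(r - 1)*(r + 4)*(r + 6).
Partial-fraction decomposition: 815/(672*(r + 6)) - 61/(100*(r + 4)) + 6/(175*(r - 1)) - 5/(32*(r - 2)) + 623/(1200*(r - 6)).
Integrate each term: A/(r−a) contributes A·log|r−a|.

623*log(r - 6)/1200 - 5*log(r - 2)/32 + 6*log(r - 1)/175 - 61*log(r + 4)/100 + 815*log(r + 6)/672 + C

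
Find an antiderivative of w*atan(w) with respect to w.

Use integration by parts with u = arctan(w), dv = w dw.
Then du = 1/(w**2 + 1) dw.

w**2*atan(w)/2 - w/2 + atan(w)/2 + C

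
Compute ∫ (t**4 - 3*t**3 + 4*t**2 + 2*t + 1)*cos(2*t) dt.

Use integration by parts with u = t**4 - 3*t**3 + 4*t**2 + 2*t + 1, dv = cos(2*t) dt, so v = sin(2*t)/2.
Apply parts 4 times (tabular method): alternate signs, differentiate u down to 0, integrate dv up.

t**4*sin(2*t)/2 - 3*t**3*sin(2*t)/2 + t**3*cos(2*t) + t**2*sin(2*t)/2 - 9*t**2*cos(2*t)/4 + 13*t*sin(2*t)/4 + t*cos(2*t)/2 + sin(2*t)/4 + 13*cos(2*t)/8 + C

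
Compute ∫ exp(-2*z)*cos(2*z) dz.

Let I denote the integral. Integrate by parts with u = cos(2*z), dv = exp(-2*z) dz, so v = -exp(-2*z)/2: I = -exp(-2*z)*cos(2*z)/2 − ∫ exp(-2*z)*sin(2*z) dz.
Apply parts again with u = sin(2*z), dv = exp(-2*z) dz: ∫ exp(-2*z)*sin(2*z) dz = -exp(-2*z)*sin(2*z)/2 + I. Substituting back brings back I: I = exp(-2*z)*sin(2*z)/2 - exp(-2*z)*cos(2*z)/2 − I.
Solving for I: (1 + 1)·I equals the remaining terms, so I = (1/2)·(exp(-2*z)*sin(2*z)/2 - exp(-2*z)*cos(2*z)/2).

exp(-2*z)*sin(2*z)/4 - exp(-2*z)*cos(2*z)/4 + C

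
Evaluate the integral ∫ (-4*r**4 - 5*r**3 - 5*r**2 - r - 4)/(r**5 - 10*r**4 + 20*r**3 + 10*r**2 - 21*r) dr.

4*log(r)/21 - 11575*log(r - 7)/1344 + 511*log(r - 3)/96 - 19*log(r - 1)/24 - 7*log(r + 1)/64 + C

Factor the denominator: r*(r - 7)*(r - 3)*(r - 1)*(r + 1).
Partial-fraction decomposition: -7/(64*(r + 1)) - 19/(24*(r - 1)) + 511/(96*(r - 3)) - 11575/(1344*(r - 7)) + 4/(21*r).
Integrate each term: A/(r−a) contributes A·log|r−a|.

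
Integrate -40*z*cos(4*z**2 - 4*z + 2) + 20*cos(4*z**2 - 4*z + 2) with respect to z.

Let u = 4*z**2 - 4*z + 2, so du = (8*z - 4) dz.
Rewriting, the integral becomes -5·∫ cos(u) du = -5·sin(u).
Substituting back, u = 4*z**2 - 4*z + 2.

-5*sin(4*z**2 - 4*z + 2) + C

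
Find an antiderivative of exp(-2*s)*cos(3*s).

Let I denote the integral. Integrate by parts with u = cos(3*s), dv = exp(-2*s) ds, so v = -exp(-2*s)/2: I = -exp(-2*s)*cos(3*s)/2 − (3/2)·∫ exp(-2*s)*sin(3*s) ds.
Apply parts again with u = sin(3*s), dv = exp(-2*s) ds: ∫ exp(-2*s)*sin(3*s) ds = -exp(-2*s)*sin(3*s)/2 + (3/2)·I. Substituting back brings back I: I = 3*exp(-2*s)*sin(3*s)/4 - exp(-2*s)*cos(3*s)/2 − (9/4)·I.
Solving for I: (1 + 9/4)·I equals the remaining terms, so I = (4/13)·(3*exp(-2*s)*sin(3*s)/4 - exp(-2*s)*cos(3*s)/2).

3*exp(-2*s)*sin(3*s)/13 - 2*exp(-2*s)*cos(3*s)/13 + C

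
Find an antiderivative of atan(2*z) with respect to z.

Use integration by parts with u = arctan(2*z), dv = dz.
Then du = 2/(4*z**2 + 1) dz.

z*atan(2*z) - log(4*z**2 + 1)/4 + C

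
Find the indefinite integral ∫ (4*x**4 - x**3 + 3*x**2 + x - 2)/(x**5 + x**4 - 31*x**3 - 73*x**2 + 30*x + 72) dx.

508*log(x - 6)/315 - log(x - 1)/40 + 5*log(x + 1)/84 - 373*log(x + 3)/72 + 113*log(x + 4)/15 + C

Factor the denominator: (x - 6)*(x - 1)*(x + 1)*(x + 3)*(x + 4).
Partial-fraction decomposition: 113/(15*(x + 4)) - 373/(72*(x + 3)) + 5/(84*(x + 1)) - 1/(40*(x - 1)) + 508/(315*(x - 6)).
Integrate each term: A/(x−a) contributes A·log|x−a|.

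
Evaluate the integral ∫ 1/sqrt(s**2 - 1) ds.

Substitute s = sec(θ), so ds = sec(θ)*tan(θ) dθ and the radical becomes sqrt(s**2 - 1) = tan(θ) by the Pythagorean identity.
Integrate the resulting trig expression in θ, then back-substitute sec(θ) = s, tan(θ) = sqrt(s**2 - 1) (absorbing any constant into C).

log(s + sqrt(s**2 - 1)) + C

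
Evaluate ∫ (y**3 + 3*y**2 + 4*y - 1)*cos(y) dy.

y**3*sin(y) + 3*y**2*sin(y) + 3*y**2*cos(y) - 2*y*sin(y) + 6*y*cos(y) - 7*sin(y) - 2*cos(y) + C

Use integration by parts with u = y**3 + 3*y**2 + 4*y - 1, dv = cos(y) dy, so v = sin(y).
Apply parts 3 times (tabular method): alternate signs, differentiate u down to 0, integrate dv up.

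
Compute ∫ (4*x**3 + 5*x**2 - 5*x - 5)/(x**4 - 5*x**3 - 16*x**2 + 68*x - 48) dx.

Factor the denominator: (x - 6)*(x - 2)*(x - 1)*(x + 4).
Partial-fraction decomposition: 161/(300*(x + 4)) - 1/(25*(x - 1)) - 37/(24*(x - 2)) + 1009/(200*(x - 6)).
Integrate each term: A/(x−a) contributes A·log|x−a|.

1009*log(x - 6)/200 - 37*log(x - 2)/24 - log(x - 1)/25 + 161*log(x + 4)/300 + C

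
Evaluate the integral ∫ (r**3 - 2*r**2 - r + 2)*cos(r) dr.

r**3*sin(r) - 2*r**2*sin(r) + 3*r**2*cos(r) - 7*r*sin(r) - 4*r*cos(r) + 6*sin(r) - 7*cos(r) + C

Use integration by parts with u = r**3 - 2*r**2 - r + 2, dv = cos(r) dr, so v = sin(r).
Apply parts 3 times (tabular method): alternate signs, differentiate u down to 0, integrate dv up.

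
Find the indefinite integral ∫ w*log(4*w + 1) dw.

Use integration by parts with u = log(4*w + 1), dv = w dw.
Then du = 4/(4*w + 1) dw and v = w**2/2.

w**2*log(4*w + 1)/2 - w**2/4 + w/8 - log(4*w + 1)/32 + C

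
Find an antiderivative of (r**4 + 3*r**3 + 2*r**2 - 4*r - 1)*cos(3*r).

r**4*sin(3*r)/3 + r**3*sin(3*r) + 4*r**3*cos(3*r)/9 + 2*r**2*sin(3*r)/9 + r**2*cos(3*r) - 2*r*sin(3*r) + 4*r*cos(3*r)/27 - 31*sin(3*r)/81 - 2*cos(3*r)/3 + C

Use integration by parts with u = r**4 + 3*r**3 + 2*r**2 - 4*r - 1, dv = cos(3*r) dr, so v = sin(3*r)/3.
Apply parts 4 times (tabular method): alternate signs, differentiate u down to 0, integrate dv up.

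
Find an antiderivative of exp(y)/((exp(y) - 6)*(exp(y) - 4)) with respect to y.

log(exp(y) - 6)/2 - log(exp(y) - 4)/2 + C

Let u = e^y, du = e^y dy.
The integral becomes ∫ du/((u-6)(u-4)); decompose into partial fractions.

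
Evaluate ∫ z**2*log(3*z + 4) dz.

z**3*log(3*z + 4)/3 - z**3/9 + 2*z**2/9 - 16*z/27 + 64*log(3*z + 4)/81 + C

Use integration by parts with u = log(3*z + 4), dv = z**2 dz.
Then du = 3/(3*z + 4) dz and v = z**3/3.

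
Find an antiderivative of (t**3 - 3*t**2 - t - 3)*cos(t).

Use integration by parts with u = t**3 - 3*t**2 - t - 3, dv = cos(t) dt, so v = sin(t).
Apply parts 3 times (tabular method): alternate signs, differentiate u down to 0, integrate dv up.

t**3*sin(t) - 3*t**2*sin(t) + 3*t**2*cos(t) - 7*t*sin(t) - 6*t*cos(t) + 3*sin(t) - 7*cos(t) + C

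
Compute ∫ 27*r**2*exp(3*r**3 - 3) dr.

Let u = 3*r**3 - 3, so du = (9*r**2) dr.
Rewriting, the integral becomes 3·∫ e^u du = 3·e^u.
Substituting back, u = 3*r**3 - 3.

3*exp(3*r**3 - 3) + C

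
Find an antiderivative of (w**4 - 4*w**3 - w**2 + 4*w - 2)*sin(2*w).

-w**4*cos(2*w)/2 + w**3*sin(2*w) + 2*w**3*cos(2*w) - 3*w**2*sin(2*w) + 2*w**2*cos(2*w) - 2*w*sin(2*w) - 5*w*cos(2*w) + 5*sin(2*w)/2 + C

Use integration by parts with u = w**4 - 4*w**3 - w**2 + 4*w - 2, dv = sin(2*w) dw, so v = -cos(2*w)/2.
Apply parts 4 times (tabular method): alternate signs, differentiate u down to 0, integrate dv up.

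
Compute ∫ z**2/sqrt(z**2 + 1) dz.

z*sqrt(z**2 + 1)/2 - log(z + sqrt(z**2 + 1))/2 + C

Substitute z = tan(θ), so dz = sec(θ)^2 dθ and the radical becomes sqrt(z**2 + 1) = sec(θ) by the Pythagorean identity.
Integrate the resulting trig expression in θ, then back-substitute tan(θ) = z, sec(θ) = sqrt(z**2 + 1) (absorbing any constant into C).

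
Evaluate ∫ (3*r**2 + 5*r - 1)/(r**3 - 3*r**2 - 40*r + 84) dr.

181*log(r - 7)/65 - 21*log(r - 2)/40 + 77*log(r + 6)/104 + C

Factor the denominator: (r - 7)*(r - 2)*(r + 6).
Partial-fraction decomposition: 77/(104*(r + 6)) - 21/(40*(r - 2)) + 181/(65*(r - 7)).
Integrate each term: A/(r−a) contributes A·log|r−a|.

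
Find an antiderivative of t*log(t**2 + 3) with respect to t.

t**2*log(t**2 + 3)/2 - t**2/2 + 3*log(t**2 + 3)/2 + C

Let u = t**2 + 3, so du = (2*t) dt.
The integral becomes (1/2)·∫ log(u) du; integrate by parts with u′=log(u), dv′=du.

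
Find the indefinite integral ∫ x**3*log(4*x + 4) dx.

Use integration by parts with u = log(4*x + 4), dv = x**3 dx.
Then du = 4/(4*x + 4) dx and v = x**4/4.

x**4*log(4*x + 4)/4 - x**4/16 + x**3/12 - x**2/8 + x/4 - log(x + 1)/4 + C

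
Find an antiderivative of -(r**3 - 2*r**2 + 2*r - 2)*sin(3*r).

r**3*cos(3*r)/3 - r**2*sin(3*r)/3 - 2*r**2*cos(3*r)/3 + 4*r*sin(3*r)/9 + 4*r*cos(3*r)/9 - 4*sin(3*r)/27 - 14*cos(3*r)/27 + C

Use integration by parts with u = r**3 - 2*r**2 + 2*r - 2, dv = -sin(3*r) dr, so v = cos(3*r)/3.
Apply parts 3 times (tabular method): alternate signs, differentiate u down to 0, integrate dv up.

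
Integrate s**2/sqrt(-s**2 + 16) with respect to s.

-s*sqrt(-s**2 + 16)/2 + 8*asin(s/4) + C

Substitute s = 4·sin(θ), so ds = 4·cos(θ) dθ and the radical becomes sqrt(-s**2 + 16) = 4·cos(θ) by the Pythagorean identity.
Integrate the resulting trig expression in θ, then back-substitute θ = asin(s/4), sin(θ) = s/4, cos(θ) = sqrt(-s**2 + 16)/4 (absorbing any constant into C).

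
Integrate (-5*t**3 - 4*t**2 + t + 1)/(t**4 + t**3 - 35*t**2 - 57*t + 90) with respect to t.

Factor the denominator: (t - 6)*(t - 1)*(t + 3)*(t + 5).
Partial-fraction decomposition: -521/(132*(t + 5)) + 97/(72*(t + 3)) + 7/(120*(t - 1)) - 1217/(495*(t - 6)).
Integrate each term: A/(t−a) contributes A·log|t−a|.

-1217*log(t - 6)/495 + 7*log(t - 1)/120 + 97*log(t + 3)/72 - 521*log(t + 5)/132 + C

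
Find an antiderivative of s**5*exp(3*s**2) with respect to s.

(9*s**4 - 6*s**2 + 2)*exp(3*s**2)/54 + C

Let u = s², du = 2s ds; rewrite as (1/2)∫ u^2·exp(3u) du.
Now integrate by parts 2 times.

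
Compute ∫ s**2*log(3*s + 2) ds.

Use integration by parts with u = log(3*s + 2), dv = s**2 ds.
Then du = 3/(3*s + 2) ds and v = s**3/3.

s**3*log(3*s + 2)/3 - s**3/9 + s**2/9 - 4*s/27 + 8*log(3*s + 2)/81 + C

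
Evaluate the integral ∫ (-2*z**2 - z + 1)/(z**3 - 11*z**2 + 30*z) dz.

Factor the denominator: z*(z - 6)*(z - 5).
Partial-fraction decomposition: 54/(5*(z - 5)) - 77/(6*(z - 6)) + 1/(30*z).
Integrate each term: A/(z−a) contributes A·log|z−a|.

log(z)/30 - 77*log(z - 6)/6 + 54*log(z - 5)/5 + C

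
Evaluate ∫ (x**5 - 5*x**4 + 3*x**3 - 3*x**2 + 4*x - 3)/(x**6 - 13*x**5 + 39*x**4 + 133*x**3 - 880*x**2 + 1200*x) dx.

Factor the denominator: x*(x - 5)**2*(x - 4)*(x - 3)*(x + 4).
Partial-fraction decomposition: 2563/(18144*(x + 4)) + 33/(28*(x - 3)) - 99/(32*(x - 4)) + 22489/(8100*(x - 5)) + 317/(90*(x - 5)**2) - 1/(400*x).
Integrate each term; A/(x−a) gives A·log|x−a|; A/(x−a)² gives −A/(x−a).

-log(x)/400 + 22489*log(x - 5)/8100 - 99*log(x - 4)/32 + 33*log(x - 3)/28 + 2563*log(x + 4)/18144 - 317/(90*x - 450) + C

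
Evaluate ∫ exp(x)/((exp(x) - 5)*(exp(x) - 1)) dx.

log(exp(x) - 5)/4 - log(exp(x) - 1)/4 + C

Let u = e^x, du = e^x dx.
The integral becomes ∫ du/((u-1)(u-5)); decompose into partial fractions.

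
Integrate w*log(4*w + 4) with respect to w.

w**2*log(4*w + 4)/2 - w**2/4 + w/2 - log(w + 1)/2 + C

Use integration by parts with u = log(4*w + 4), dv = w dw.
Then du = 4/(4*w + 4) dw and v = w**2/2.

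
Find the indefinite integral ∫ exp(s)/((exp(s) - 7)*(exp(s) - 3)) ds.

log(exp(s) - 7)/4 - log(exp(s) - 3)/4 + C

Let u = e^s, du = e^s ds.
The integral becomes ∫ du/((u-7)(u-3)); decompose into partial fractions.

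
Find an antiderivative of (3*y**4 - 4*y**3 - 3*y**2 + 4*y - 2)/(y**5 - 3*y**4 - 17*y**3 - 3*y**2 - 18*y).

Factor the denominator: y*(y - 6)*(y + 3)*(y**2 + 1).
Partial-fraction decomposition: 2*(5*y - 7)/(37*(y**2 + 1)) + 31/(27*(y + 3)) + 1469/(999*(y - 6)) + 1/(9*y).
Integrate each term; A/(y−a) gives A·log|y−a|; the (By+D)/(y²+p²) term gives a log and an atan.

log(y)/9 + 1469*log(y - 6)/999 + 31*log(y + 3)/27 + 5*log(y**2 + 1)/37 - 14*atan(y)/37 + C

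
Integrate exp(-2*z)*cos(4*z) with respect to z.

exp(-2*z)*sin(4*z)/5 - exp(-2*z)*cos(4*z)/10 + C

Let I denote the integral. Integrate by parts with u = cos(4*z), dv = exp(-2*z) dz, so v = -exp(-2*z)/2: I = -exp(-2*z)*cos(4*z)/2 − 2·∫ exp(-2*z)*sin(4*z) dz.
Apply parts again with u = sin(4*z), dv = exp(-2*z) dz: ∫ exp(-2*z)*sin(4*z) dz = -exp(-2*z)*sin(4*z)/2 + 2·I. Substituting back brings back I: I = exp(-2*z)*sin(4*z) - exp(-2*z)*cos(4*z)/2 − 4·I.
Solving for I: (1 + 4)·I equals the remaining terms, so I = (1/5)·(exp(-2*z)*sin(4*z) - exp(-2*z)*cos(4*z)/2).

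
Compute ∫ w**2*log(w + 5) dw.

w**3*log(w + 5)/3 - w**3/9 + 5*w**2/6 - 25*w/3 + 125*log(w + 5)/3 + C

Use integration by parts with u = log(w + 5), dv = w**2 dw.
Then du = 1/(w + 5) dw and v = w**3/3.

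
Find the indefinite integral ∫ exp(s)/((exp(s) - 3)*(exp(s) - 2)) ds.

Let u = e^s, du = e^s ds.
The integral becomes ∫ du/((u-3)(u-2)); decompose into partial fractions.

log(exp(s) - 3) - log(exp(s) - 2) + C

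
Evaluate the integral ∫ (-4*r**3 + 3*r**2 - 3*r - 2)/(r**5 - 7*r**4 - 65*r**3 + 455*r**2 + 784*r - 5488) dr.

5359*log(r - 7)/35574 - 37*log(r - 4)/132 - 157*log(r + 4)/1452 + 769*log(r + 7)/3234 + 208/(77*r - 539) + C

Factor the denominator: (r - 7)**2*(r - 4)*(r + 4)*(r + 7).
Partial-fraction decomposition: 769/(3234*(r + 7)) - 157/(1452*(r + 4)) - 37/(132*(r - 4)) + 5359/(35574*(r - 7)) - 208/(77*(r - 7)**2).
Integrate each term; A/(r−a) gives A·log|r−a|; A/(r−a)² gives −A/(r−a).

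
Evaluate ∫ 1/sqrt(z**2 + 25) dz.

Substitute z = 5·tan(θ), so dz = 5·sec(θ)^2 dθ and the radical becomes sqrt(z**2 + 25) = 5·sec(θ) by the Pythagorean identity.
Integrate the resulting trig expression in θ, then back-substitute tan(θ) = z/5, sec(θ) = sqrt(z**2 + 25)/5 (absorbing any constant into C).

log(z + sqrt(z**2 + 25)) + C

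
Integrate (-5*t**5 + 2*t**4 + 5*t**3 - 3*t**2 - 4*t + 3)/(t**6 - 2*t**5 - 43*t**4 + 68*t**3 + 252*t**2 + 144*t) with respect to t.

Factor the denominator: t*(t - 6)*(t - 4)*(t + 1)**2*(t + 6).
Partial-fraction decomposition: -4479/(2000*(t + 6)) + 64/(1225*(t + 1)) - 6/(175*(t + 1)**2) + 4349/(2000*(t - 4)) - 11779/(2352*(t - 6)) + 1/(48*t).
Integrate each term; A/(t−a) gives A·log|t−a|; A/(t−a)² gives −A/(t−a).

log(t)/48 - 11779*log(t - 6)/2352 + 4349*log(t - 4)/2000 + 64*log(t + 1)/1225 - 4479*log(t + 6)/2000 + 6/(175*t + 175) + C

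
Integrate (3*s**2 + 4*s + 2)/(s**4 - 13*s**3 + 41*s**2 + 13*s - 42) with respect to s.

59*log(s - 7)/16 - 134*log(s - 6)/35 + 3*log(s - 1)/20 - log(s + 1)/112 + C

Factor the denominator: (s - 7)*(s - 6)*(s - 1)*(s + 1).
Partial-fraction decomposition: -1/(112*(s + 1)) + 3/(20*(s - 1)) - 134/(35*(s - 6)) + 59/(16*(s - 7)).
Integrate each term: A/(s−a) contributes A·log|s−a|.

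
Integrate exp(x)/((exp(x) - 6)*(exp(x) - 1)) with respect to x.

Let u = e^x, du = e^x dx.
The integral becomes ∫ du/((u-1)(u-6)); decompose into partial fractions.

log(exp(x) - 6)/5 - log(exp(x) - 1)/5 + C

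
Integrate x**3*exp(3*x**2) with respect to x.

Let u = x², du = 2x dx; rewrite as (1/2)∫ u^1·exp(3u) du.
Now integrate by parts 1 time.

(3*x**2 - 1)*exp(3*x**2)/18 + C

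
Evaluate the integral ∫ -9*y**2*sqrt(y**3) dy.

Let u = y**3, so du = (3*y**2) dy.
Rewriting, the integral becomes -3·∫ √u du = -3·(2/3)u^(3/2).
Substituting back, u = y**3.

-2*(y**3)**(3/2) + C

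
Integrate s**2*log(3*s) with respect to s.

s**3*(log(s) + log(3))/3 - s**3/9 + C

Use integration by parts with u = log(3*s), dv = s**2 ds.
Then du = 1/s ds and v = s**3/3.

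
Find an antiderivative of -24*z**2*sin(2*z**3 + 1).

4*cos(2*z**3 + 1) + C

Let u = 2*z**3 + 1, so du = (6*z**2) dz.
Rewriting, the integral becomes -4·∫ sin(u) du = -4·-cos(u).
Substituting back, u = 2*z**3 + 1.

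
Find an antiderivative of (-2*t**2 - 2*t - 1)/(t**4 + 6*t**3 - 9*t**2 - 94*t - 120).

Factor the denominator: (t - 4)*(t + 2)*(t + 3)*(t + 5).
Partial-fraction decomposition: 41/(54*(t + 5)) - 13/(14*(t + 3)) + 5/(18*(t + 2)) - 41/(378*(t - 4)).
Integrate each term: A/(t−a) contributes A·log|t−a|.

-41*log(t - 4)/378 + 5*log(t + 2)/18 - 13*log(t + 3)/14 + 41*log(t + 5)/54 + C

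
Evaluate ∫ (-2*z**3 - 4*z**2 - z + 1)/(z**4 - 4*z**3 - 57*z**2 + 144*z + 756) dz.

Factor the denominator: (z - 7)*(z - 6)*(z + 3)*(z + 6).
Partial-fraction decomposition: -295/(468*(z + 6)) + 11/(135*(z + 3)) + 581/(108*(z - 6)) - 444/(65*(z - 7)).
Integrate each term: A/(z−a) contributes A·log|z−a|.

-444*log(z - 7)/65 + 581*log(z - 6)/108 + 11*log(z + 3)/135 - 295*log(z + 6)/468 + C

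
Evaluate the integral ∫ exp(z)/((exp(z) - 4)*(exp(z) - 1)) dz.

log(exp(z) - 4)/3 - log(exp(z) - 1)/3 + C

Let u = e^z, du = e^z dz.
The integral becomes ∫ du/((u-1)(u-4)); decompose into partial fractions.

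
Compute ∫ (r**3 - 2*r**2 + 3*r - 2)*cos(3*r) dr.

r**3*sin(3*r)/3 - 2*r**2*sin(3*r)/3 + r**2*cos(3*r)/3 + 7*r*sin(3*r)/9 - 4*r*cos(3*r)/9 - 14*sin(3*r)/27 + 7*cos(3*r)/27 + C

Use integration by parts with u = r**3 - 2*r**2 + 3*r - 2, dv = cos(3*r) dr, so v = sin(3*r)/3.
Apply parts 3 times (tabular method): alternate signs, differentiate u down to 0, integrate dv up.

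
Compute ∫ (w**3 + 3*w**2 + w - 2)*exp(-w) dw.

Use integration by parts with u = w**3 + 3*w**2 + w - 2, dv = exp(-w) dw, so v = -exp(-w).
Apply parts 3 times (tabular method): alternate signs, differentiate u down to 0, integrate dv up.

(-w**3 - 6*w**2 - 13*w - 11)*exp(-w) + C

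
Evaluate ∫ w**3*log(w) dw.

w**4*log(w)/4 - w**4/16 + C

Use integration by parts with u = log(w), dv = w**3 dw.
Then du = 1/w dw and v = w**4/4.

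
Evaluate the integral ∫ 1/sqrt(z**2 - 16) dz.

log(z + sqrt(z**2 - 16)) + C

Substitute z = 4·sec(θ), so dz = 4·sec(θ)*tan(θ) dθ and the radical becomes sqrt(z**2 - 16) = 4·tan(θ) by the Pythagorean identity.
Integrate the resulting trig expression in θ, then back-substitute sec(θ) = z/4, tan(θ) = sqrt(z**2 - 16)/4 (absorbing any constant into C).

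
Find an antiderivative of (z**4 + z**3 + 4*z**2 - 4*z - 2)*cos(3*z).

Use integration by parts with u = z**4 + z**3 + 4*z**2 - 4*z - 2, dv = cos(3*z) dz, so v = sin(3*z)/3.
Apply parts 4 times (tabular method): alternate signs, differentiate u down to 0, integrate dv up.

z**4*sin(3*z)/3 + z**3*sin(3*z)/3 + 4*z**3*cos(3*z)/9 + 8*z**2*sin(3*z)/9 + z**2*cos(3*z)/3 - 14*z*sin(3*z)/9 + 16*z*cos(3*z)/27 - 70*sin(3*z)/81 - 14*cos(3*z)/27 + C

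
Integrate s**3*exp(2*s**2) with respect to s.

(2*s**2 - 1)*exp(2*s**2)/8 + C

Let u = s², du = 2s ds; rewrite as (1/2)∫ u^1·exp(2u) du.
Now integrate by parts 1 time.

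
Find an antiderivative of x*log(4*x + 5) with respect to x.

Use integration by parts with u = log(4*x + 5), dv = x dx.
Then du = 4/(4*x + 5) dx and v = x**2/2.

x**2*log(4*x + 5)/2 - x**2/4 + 5*x/8 - 25*log(4*x + 5)/32 + C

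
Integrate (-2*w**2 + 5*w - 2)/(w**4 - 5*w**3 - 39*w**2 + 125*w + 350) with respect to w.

-65*log(w - 7)/216 + 27*log(w - 5)/140 - 20*log(w + 2)/189 + 77*log(w + 5)/360 + C

Factor the denominator: (w - 7)*(w - 5)*(w + 2)*(w + 5).
Partial-fraction decomposition: 77/(360*(w + 5)) - 20/(189*(w + 2)) + 27/(140*(w - 5)) - 65/(216*(w - 7)).
Integrate each term: A/(w−a) contributes A·log|w−a|.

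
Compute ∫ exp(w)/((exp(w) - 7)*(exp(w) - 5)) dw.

Let u = e^w, du = e^w dw.
The integral becomes ∫ du/((u-5)(u-7)); decompose into partial fractions.

log(exp(w) - 7)/2 - log(exp(w) - 5)/2 + C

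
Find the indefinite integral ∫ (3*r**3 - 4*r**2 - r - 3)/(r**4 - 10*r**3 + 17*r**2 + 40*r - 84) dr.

Factor the denominator: (r - 7)*(r - 3)*(r - 2)*(r + 2).
Partial-fraction decomposition: 41/(180*(r + 2)) + 3/(20*(r - 2)) - 39/(20*(r - 3)) + 823/(180*(r - 7)).
Integrate each term: A/(r−a) contributes A·log|r−a|.

823*log(r - 7)/180 - 39*log(r - 3)/20 + 3*log(r - 2)/20 + 41*log(r + 2)/180 + C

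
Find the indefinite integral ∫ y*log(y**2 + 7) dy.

Let u = y**2 + 7, so du = (2*y) dy.
The integral becomes (1/2)·∫ log(u) du; integrate by parts with u′=log(u), dv′=du.

y**2*log(y**2 + 7)/2 - y**2/2 + 7*log(y**2 + 7)/2 + C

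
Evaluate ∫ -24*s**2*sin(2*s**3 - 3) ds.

4*cos(2*s**3 - 3) + C

Let u = 2*s**3 - 3, so du = (6*s**2) ds.
Rewriting, the integral becomes -4·∫ sin(u) du = -4·-cos(u).
Substituting back, u = 2*s**3 - 3.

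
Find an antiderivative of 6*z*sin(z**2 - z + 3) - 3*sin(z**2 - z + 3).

Let u = z**2 - z + 3, so du = (2*z - 1) dz.
Rewriting, the integral becomes 3·∫ sin(u) du = 3·-cos(u).
Substituting back, u = z**2 - z + 3.

-3*cos(z**2 - z + 3) + C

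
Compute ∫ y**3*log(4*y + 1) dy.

Use integration by parts with u = log(4*y + 1), dv = y**3 dy.
Then du = 4/(4*y + 1) dy and v = y**4/4.

y**4*log(4*y + 1)/4 - y**4/16 + y**3/48 - y**2/128 + y/256 - log(4*y + 1)/1024 + C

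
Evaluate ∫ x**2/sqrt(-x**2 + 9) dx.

-x*sqrt(-x**2 + 9)/2 + 9*asin(x/3)/2 + C

Substitute x = 3·sin(θ), so dx = 3·cos(θ) dθ and the radical becomes sqrt(-x**2 + 9) = 3·cos(θ) by the Pythagorean identity.
Integrate the resulting trig expression in θ, then back-substitute θ = asin(x/3), sin(θ) = x/3, cos(θ) = sqrt(-x**2 + 9)/3 (absorbing any constant into C).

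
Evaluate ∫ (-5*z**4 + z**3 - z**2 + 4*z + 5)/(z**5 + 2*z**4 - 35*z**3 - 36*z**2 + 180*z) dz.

log(z)/36 - 25*log(z - 5)/11 + 21*log(z - 2)/80 + 56*log(z + 3)/45 - 6751*log(z + 6)/1584 + C

Factor the denominator: z*(z - 5)*(z - 2)*(z + 3)*(z + 6).
Partial-fraction decomposition: -6751/(1584*(z + 6)) + 56/(45*(z + 3)) + 21/(80*(z - 2)) - 25/(11*(z - 5)) + 1/(36*z).
Integrate each term: A/(z−a) contributes A·log|z−a|.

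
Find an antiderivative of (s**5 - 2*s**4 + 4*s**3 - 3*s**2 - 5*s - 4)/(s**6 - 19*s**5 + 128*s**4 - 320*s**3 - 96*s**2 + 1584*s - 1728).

Factor the denominator: (s - 6)**2*(s - 4)*(s - 3)*(s - 2)*(s + 2).
Partial-fraction decomposition: 17/(1280*(s + 2)) + 3/(64*(s - 2)) - 143/(45*(s - 3)) + 29/(2*(s - 4)) - 23921/(2304*(s - 6)) + 2953/(96*(s - 6)**2).
Integrate each term; A/(s−a) gives A·log|s−a|; A/(s−a)² gives −A/(s−a).

-23921*log(s - 6)/2304 + 29*log(s - 4)/2 - 143*log(s - 3)/45 + 3*log(s - 2)/64 + 17*log(s + 2)/1280 - 2953/(96*s - 576) + C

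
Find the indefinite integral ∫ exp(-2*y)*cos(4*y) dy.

Let I denote the integral. Integrate by parts with u = cos(4*y), dv = exp(-2*y) dy, so v = -exp(-2*y)/2: I = -exp(-2*y)*cos(4*y)/2 − 2·∫ exp(-2*y)*sin(4*y) dy.
Apply parts again with u = sin(4*y), dv = exp(-2*y) dy: ∫ exp(-2*y)*sin(4*y) dy = -exp(-2*y)*sin(4*y)/2 + 2·I. Substituting back brings back I: I = exp(-2*y)*sin(4*y) - exp(-2*y)*cos(4*y)/2 − 4·I.
Solving for I: (1 + 4)·I equals the remaining terms, so I = (1/5)·(exp(-2*y)*sin(4*y) - exp(-2*y)*cos(4*y)/2).

exp(-2*y)*sin(4*y)/5 - exp(-2*y)*cos(4*y)/10 + C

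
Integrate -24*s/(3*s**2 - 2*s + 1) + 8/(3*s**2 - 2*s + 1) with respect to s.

-4*log(3*s**2 - 2*s + 1) + C

Let u = 3*s**2 - 2*s + 1, so du = (6*s - 2) ds.
Rewriting, the integral becomes -4·∫ 1/u du = -4·log(u).
Substituting back, u = 3*s**2 - 2*s + 1.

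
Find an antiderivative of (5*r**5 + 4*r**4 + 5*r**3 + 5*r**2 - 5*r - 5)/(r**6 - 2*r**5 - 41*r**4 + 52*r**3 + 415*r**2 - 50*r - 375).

142867*log(r - 5)/46080 + 3*log(r - 1)/256 + log(r + 1)/576 - 971*log(r + 3)/1024 + 907*log(r + 5)/320 - 3769/(384*r - 1920) + C

Factor the denominator: (r - 5)**2*(r - 1)*(r + 1)*(r + 3)*(r + 5).
Partial-fraction decomposition: 907/(320*(r + 5)) - 971/(1024*(r + 3)) + 1/(576*(r + 1)) + 3/(256*(r - 1)) + 142867/(46080*(r - 5)) + 3769/(384*(r - 5)**2).
Integrate each term; A/(r−a) gives A·log|r−a|; A/(r−a)² gives −A/(r−a).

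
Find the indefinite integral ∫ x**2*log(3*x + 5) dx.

Use integration by parts with u = log(3*x + 5), dv = x**2 dx.
Then du = 3/(3*x + 5) dx and v = x**3/3.

x**3*log(3*x + 5)/3 - x**3/9 + 5*x**2/18 - 25*x/27 + 125*log(3*x + 5)/81 + C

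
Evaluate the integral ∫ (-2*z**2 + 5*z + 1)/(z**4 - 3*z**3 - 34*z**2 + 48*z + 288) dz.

Factor the denominator: (z - 6)*(z - 4)*(z + 3)*(z + 4).
Partial-fraction decomposition: 51/(80*(z + 4)) - 32/(63*(z + 3)) + 11/(112*(z - 4)) - 41/(180*(z - 6)).
Integrate each term: A/(z−a) contributes A·log|z−a|.

-41*log(z - 6)/180 + 11*log(z - 4)/112 - 32*log(z + 3)/63 + 51*log(z + 4)/80 + C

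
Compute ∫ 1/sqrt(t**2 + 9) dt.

Substitute t = 3·tan(θ), so dt = 3·sec(θ)^2 dθ and the radical becomes sqrt(t**2 + 9) = 3·sec(θ) by the Pythagorean identity.
Integrate the resulting trig expression in θ, then back-substitute tan(θ) = t/3, sec(θ) = sqrt(t**2 + 9)/3 (absorbing any constant into C).

log(t + sqrt(t**2 + 9)) + C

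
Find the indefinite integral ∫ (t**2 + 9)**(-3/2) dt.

Substitute t = 3·tan(θ), so dt = 3·sec(θ)^2 dθ and the radical becomes sqrt(t**2 + 9) = 3·sec(θ) by the Pythagorean identity.
Integrate the resulting trig expression in θ, then back-substitute tan(θ) = t/3, sec(θ) = sqrt(t**2 + 9)/3 (absorbing any constant into C).

t/(9*sqrt(t**2 + 9)) + C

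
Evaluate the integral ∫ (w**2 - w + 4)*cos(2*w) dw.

w**2*sin(2*w)/2 - w*sin(2*w)/2 + w*cos(2*w)/2 + 7*sin(2*w)/4 - cos(2*w)/4 + C

Use integration by parts with u = w**2 - w + 4, dv = cos(2*w) dw, so v = sin(2*w)/2.
Apply parts 2 times (tabular method): alternate signs, differentiate u down to 0, integrate dv up.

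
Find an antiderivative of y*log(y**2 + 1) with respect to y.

y**2*log(y**2 + 1)/2 - y**2/2 + log(y**2 + 1)/2 + C

Let u = y**2 + 1, so du = (2*y) dy.
The integral becomes (1/2)·∫ log(u) du; integrate by parts with u′=log(u), dv′=du.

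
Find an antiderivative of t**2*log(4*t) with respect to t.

t**3*(log(t) + 2*log(2))/3 - t**3/9 + C

Use integration by parts with u = log(4*t), dv = t**2 dt.
Then du = 1/t dt and v = t**3/3.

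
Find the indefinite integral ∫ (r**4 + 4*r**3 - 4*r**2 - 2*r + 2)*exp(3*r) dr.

(27*r**4 + 72*r**3 - 180*r**2 + 66*r + 32)*exp(3*r)/81 + C

Use integration by parts with u = r**4 + 4*r**3 - 4*r**2 - 2*r + 2, dv = exp(3*r) dr, so v = exp(3*r)/3.
Apply parts 4 times (tabular method): alternate signs, differentiate u down to 0, integrate dv up.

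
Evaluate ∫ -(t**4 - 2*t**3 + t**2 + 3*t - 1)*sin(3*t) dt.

Use integration by parts with u = t**4 - 2*t**3 + t**2 + 3*t - 1, dv = -sin(3*t) dt, so v = cos(3*t)/3.
Apply parts 4 times (tabular method): alternate signs, differentiate u down to 0, integrate dv up.

t**4*cos(3*t)/3 - 4*t**3*sin(3*t)/9 - 2*t**3*cos(3*t)/3 + 2*t**2*sin(3*t)/3 - t**2*cos(3*t)/9 + 2*t*sin(3*t)/27 + 13*t*cos(3*t)/9 - 13*sin(3*t)/27 - 25*cos(3*t)/81 + C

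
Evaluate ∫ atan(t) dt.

Use integration by parts with u = arctan(t), dv = dt.
Then du = 1/(t**2 + 1) dt.

t*atan(t) - log(t**2 + 1)/2 + C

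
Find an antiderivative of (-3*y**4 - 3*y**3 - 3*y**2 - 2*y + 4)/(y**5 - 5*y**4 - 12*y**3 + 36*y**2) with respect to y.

Factor the denominator: y**2*(y - 6)*(y - 2)*(y + 3).
Partial-fraction decomposition: -179/(405*(y + 3)) + 21/(20*(y - 2)) - 1163/(324*(y - 6)) - 1/(54*y) + 1/(9*y**2).
Integrate each term; A/(y−a) gives A·log|y−a|; A/(y−a)² gives −A/(y−a).

-log(y)/54 - 1163*log(y - 6)/324 + 21*log(y - 2)/20 - 179*log(y + 3)/405 - 1/(9*y) + C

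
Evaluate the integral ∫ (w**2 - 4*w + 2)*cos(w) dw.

w**2*sin(w) - 4*w*sin(w) + 2*w*cos(w) - 4*cos(w) + C

Use integration by parts with u = w**2 - 4*w + 2, dv = cos(w) dw, so v = sin(w).
Apply parts 2 times (tabular method): alternate signs, differentiate u down to 0, integrate dv up.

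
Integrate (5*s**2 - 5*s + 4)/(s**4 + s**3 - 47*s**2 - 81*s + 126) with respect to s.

107*log(s - 7)/390 - log(s - 1)/42 + 8*log(s + 3)/15 - 214*log(s + 6)/273 + C

Factor the denominator: (s - 7)*(s - 1)*(s + 3)*(s + 6).
Partial-fraction decomposition: -214/(273*(s + 6)) + 8/(15*(s + 3)) - 1/(42*(s - 1)) + 107/(390*(s - 7)).
Integrate each term: A/(s−a) contributes A·log|s−a|.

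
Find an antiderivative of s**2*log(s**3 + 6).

s**3*log(s**3 + 6)/3 - s**3/3 + 2*log(s**3 + 6) + C

Let u = s**3 + 6, so du = (3*s**2) ds.
The integral becomes (1/3)·∫ log(u) du; integrate by parts with u′=log(u), dv′=du.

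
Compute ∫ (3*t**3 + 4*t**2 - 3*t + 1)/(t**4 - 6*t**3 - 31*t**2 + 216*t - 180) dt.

155*log(t - 6)/12 - 461*log(t - 5)/44 + log(t - 1)/28 + 485*log(t + 6)/924 + C

Factor the denominator: (t - 6)*(t - 5)*(t - 1)*(t + 6).
Partial-fraction decomposition: 485/(924*(t + 6)) + 1/(28*(t - 1)) - 461/(44*(t - 5)) + 155/(12*(t - 6)).
Integrate each term: A/(t−a) contributes A·log|t−a|.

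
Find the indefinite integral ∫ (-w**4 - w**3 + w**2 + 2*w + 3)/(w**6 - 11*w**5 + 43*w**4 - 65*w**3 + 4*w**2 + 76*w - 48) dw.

Factor the denominator: (w - 4)*(w - 3)*(w - 2)**2*(w - 1)*(w + 1).
Partial-fraction decomposition: -1/(180*(w + 1)) + 1/(3*(w - 1)) - 241/(36*(w - 2)) - 13/(6*(w - 2)**2) + 45/(4*(w - 3)) - 293/(60*(w - 4)).
Integrate each term; A/(w−a) gives A·log|w−a|; A/(w−a)² gives −A/(w−a).

-293*log(w - 4)/60 + 45*log(w - 3)/4 - 241*log(w - 2)/36 + log(w - 1)/3 - log(w + 1)/180 + 13/(6*w - 12) + C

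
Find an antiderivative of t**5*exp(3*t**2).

(9*t**4 - 6*t**2 + 2)*exp(3*t**2)/54 + C

Let u = t², du = 2t dt; rewrite as (1/2)∫ u^2·exp(3u) du.
Now integrate by parts 2 times.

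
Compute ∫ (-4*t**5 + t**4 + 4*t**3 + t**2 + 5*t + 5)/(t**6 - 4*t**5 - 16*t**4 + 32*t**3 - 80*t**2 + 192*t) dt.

5*log(t)/192 - 28873*log(t - 6)/9600 + 61*log(t - 2)/384 - 4097*log(t + 4)/4800 - 259*log(t**2 + 4)/1600 - 549*atan(t/2)/1600 + C

Factor the denominator: t*(t - 6)*(t - 2)*(t + 4)*(t**2 + 4).
Partial-fraction decomposition: -(259*t + 549)/(800*(t**2 + 4)) - 4097/(4800*(t + 4)) + 61/(384*(t - 2)) - 28873/(9600*(t - 6)) + 5/(192*t).
Integrate each term; A/(t−a) gives A·log|t−a|; the (Bt+D)/(t²+p²) term gives a log and an atan.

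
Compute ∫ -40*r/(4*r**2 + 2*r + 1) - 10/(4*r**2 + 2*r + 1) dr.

-5*log(4*r**2 + 2*r + 1) + C

Let u = 4*r**2 + 2*r + 1, so du = (8*r + 2) dr.
Rewriting, the integral becomes -5·∫ 1/u du = -5·log(u).
Substituting back, u = 4*r**2 + 2*r + 1.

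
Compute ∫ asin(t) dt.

Use integration by parts with u = arcsin(t), dv = dt.
Then du = 1/sqrt(-t**2 + 1) dt.

t*asin(t) + sqrt(-t**2 + 1) + C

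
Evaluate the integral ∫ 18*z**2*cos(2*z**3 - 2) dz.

3*sin(2*z**3 - 2) + C

Let u = 2*z**3 - 2, so du = (6*z**2) dz.
Rewriting, the integral becomes 3·∫ cos(u) du = 3·sin(u).
Substituting back, u = 2*z**3 - 2.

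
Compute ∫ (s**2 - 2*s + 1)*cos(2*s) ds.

s**2*sin(2*s)/2 - s*sin(2*s) + s*cos(2*s)/2 + sin(2*s)/4 - cos(2*s)/2 + C

Use integration by parts with u = s**2 - 2*s + 1, dv = cos(2*s) ds, so v = sin(2*s)/2.
Apply parts 2 times (tabular method): alternate signs, differentiate u down to 0, integrate dv up.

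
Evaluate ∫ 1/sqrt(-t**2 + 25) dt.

asin(t/5) + C

Substitute t = 5·sin(θ), so dt = 5·cos(θ) dθ and the radical becomes sqrt(-t**2 + 25) = 5·cos(θ) by the Pythagorean identity.
Integrate the resulting trig expression in θ, then back-substitute θ = asin(t/5), sin(θ) = t/5, cos(θ) = sqrt(-t**2 + 25)/5 (absorbing any constant into C).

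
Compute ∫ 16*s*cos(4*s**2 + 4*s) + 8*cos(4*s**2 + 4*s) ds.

2*sin(4*s**2 + 4*s) + C

Let u = 4*s**2 + 4*s, so du = (8*s + 4) ds.
Rewriting, the integral becomes 2·∫ cos(u) du = 2·sin(u).
Substituting back, u = 4*s**2 + 4*s.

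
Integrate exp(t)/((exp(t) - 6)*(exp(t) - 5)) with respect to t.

Let u = e^t, du = e^t dt.
The integral becomes ∫ du/((u-6)(u-5)); decompose into partial fractions.

log(exp(t) - 6) - log(exp(t) - 5) + C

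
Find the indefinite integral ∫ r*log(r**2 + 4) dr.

r**2*log(r**2 + 4)/2 - r**2/2 + 2*log(r**2 + 4) + C

Let u = r**2 + 4, so du = (2*r) dr.
The integral becomes (1/2)·∫ log(u) du; integrate by parts with u′=log(u), dv′=du.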